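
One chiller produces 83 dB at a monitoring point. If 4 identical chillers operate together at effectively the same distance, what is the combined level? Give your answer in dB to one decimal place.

89.0 dB

With 4 equal, uncorrelated contributions the intensity is 4× that of one unit, giving a rise of 10·log₁₀ 4.
L_total = 83 + 10·log₁₀(4) = 83 + 6.021 = 89.02 dB.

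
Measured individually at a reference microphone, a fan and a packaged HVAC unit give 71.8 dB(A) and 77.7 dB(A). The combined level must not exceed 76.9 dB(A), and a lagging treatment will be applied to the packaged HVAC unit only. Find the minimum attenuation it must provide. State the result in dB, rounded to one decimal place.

2.4 dB

The untreated sources together contribute 10^(71.8/10) = 1.514e+07, i.e. 71.80 dB(A).
The limit corresponds to 10^(76.9/10) = 4.898e+07; subtracting the fixed part leaves 3.384e+07 for the packaged HVAC unit, i.e. 75.29 dB(A).
So the packaged HVAC unit must be reduced from 77.7 to 75.29 dB(A): IL = 2.41 dB.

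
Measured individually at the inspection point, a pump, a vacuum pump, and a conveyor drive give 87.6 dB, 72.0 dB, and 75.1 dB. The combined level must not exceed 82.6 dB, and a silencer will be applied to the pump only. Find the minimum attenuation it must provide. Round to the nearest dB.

6 dB

Fixed contribution from the other sources: Σ 10^(L/10) = 10^(72.0/10) + 10^(75.1/10) = 4.821e+07 (76.83 dB).
To meet 82.6 dB overall, the treated pump may contribute at most 10^(82.6/10) − 4.821e+07 = 1.338e+08, i.e. 81.26 dB.
Required insertion loss = 87.6 − 81.26 = 6.34 dB.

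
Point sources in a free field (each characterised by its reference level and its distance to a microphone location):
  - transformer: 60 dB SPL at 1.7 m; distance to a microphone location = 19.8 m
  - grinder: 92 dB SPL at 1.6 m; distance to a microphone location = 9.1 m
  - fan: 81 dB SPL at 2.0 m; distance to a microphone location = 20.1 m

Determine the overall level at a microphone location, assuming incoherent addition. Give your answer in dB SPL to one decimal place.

Propagate each source to the receiver with L = L_ref − 20·log₁₀(r/r_ref), then add intensities.
transformer: 60 − 20·log₁₀(19.8/1.7) = 60 − 21.32 = 38.68 dB SPL.
grinder: 92 − 20·log₁₀(9.1/1.6) = 92 − 15.10 = 76.90 dB SPL.
fan: 81 − 20·log₁₀(20.1/2.0) = 81 − 20.04 = 60.96 dB SPL.
Σ 10^(L/10) = 5.025e+07 → L_total = 10·log₁₀(5.025e+07) = 77.01 dB SPL.

77.0 dB SPL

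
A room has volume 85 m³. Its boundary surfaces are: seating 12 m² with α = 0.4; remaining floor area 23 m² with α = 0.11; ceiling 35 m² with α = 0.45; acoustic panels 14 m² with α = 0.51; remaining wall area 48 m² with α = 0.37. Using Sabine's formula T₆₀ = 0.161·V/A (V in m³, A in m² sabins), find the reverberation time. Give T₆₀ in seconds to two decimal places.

0.29 s

A = Σ Sᵢαᵢ = 12·0.4 + 23·0.11 + 35·0.45 + 14·0.51 + 48·0.37 = 47.98 m².
T₆₀ = 0.161 × 85 / 47.98 = 0.285 s.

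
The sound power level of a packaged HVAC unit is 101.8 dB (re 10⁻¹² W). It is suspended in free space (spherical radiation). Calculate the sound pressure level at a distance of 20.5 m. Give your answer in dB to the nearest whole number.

65 dB

The power spreads over a sphere of area 4π·r², so L_p = L_w − 10·log₁₀(4π·r²).
4π·r² = 5281 m², 10·log₁₀ of that is 37.227 dB.
L_p = 101.8 − 37.227 = 64.57 dB.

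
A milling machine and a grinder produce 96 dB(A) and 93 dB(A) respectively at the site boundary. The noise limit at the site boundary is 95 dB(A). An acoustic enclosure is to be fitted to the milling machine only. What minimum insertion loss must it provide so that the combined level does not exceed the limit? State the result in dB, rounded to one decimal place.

Fixed contribution from the other source: Σ 10^(L/10) = 10^(93/10) = 1.995e+09 (93.00 dB(A)).
The limit corresponds to 10^(95/10) = 3.162e+09; subtracting the fixed part leaves 1.167e+09 for the milling machine, i.e. 90.67 dB(A).
Required insertion loss = 96 − 90.67 = 5.33 dB.

5.3 dB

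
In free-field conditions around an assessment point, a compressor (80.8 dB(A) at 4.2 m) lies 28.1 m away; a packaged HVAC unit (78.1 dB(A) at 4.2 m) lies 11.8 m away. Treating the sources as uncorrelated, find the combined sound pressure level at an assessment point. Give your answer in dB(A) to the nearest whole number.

Propagate each source to the receiver with L = L_ref − 20·log₁₀(r/r_ref), then add intensities.
compressor: 80.8 − 20·log₁₀(28.1/4.2) = 80.8 − 16.51 = 64.29 dB(A).
packaged HVAC unit: 78.1 − 20·log₁₀(11.8/4.2) = 78.1 − 8.97 = 69.13 dB(A).
Σ 10^(L/10) = 1.087e+07 → L_total = 10·log₁₀(1.087e+07) = 70.36 dB(A).

70 dB(A)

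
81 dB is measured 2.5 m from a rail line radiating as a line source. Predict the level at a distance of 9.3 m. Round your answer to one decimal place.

75.3 dB

Cylindrical spreading from a line source gives a 10·log₁₀(r₂/r₁) drop.
L₂ = 81 − 10·log₁₀(9.3/2.5) = 81 − 5.705 = 75.29 dB.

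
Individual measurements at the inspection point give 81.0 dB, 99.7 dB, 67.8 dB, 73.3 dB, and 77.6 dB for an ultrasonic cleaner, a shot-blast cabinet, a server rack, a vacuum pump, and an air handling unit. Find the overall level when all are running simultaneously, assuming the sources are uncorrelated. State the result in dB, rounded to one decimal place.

99.8 dB

For uncorrelated sources the intensities add, so convert each level to linear form, sum, and take 10·log₁₀ of the total.
Σ 10^(L/10) = 10^(81.0/10) + 10^(99.7/10) + 10^(67.8/10) + 10^(73.3/10) + 10^(77.6/10) = 9.543e+09.
L_total = 10·log₁₀(9.543e+09) = 99.80 dB.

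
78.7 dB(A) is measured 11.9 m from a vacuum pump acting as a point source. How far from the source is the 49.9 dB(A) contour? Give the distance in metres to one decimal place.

327.8 m

Point-source spreading drops the level by 20·log₁₀(r₂/r₁); inverting, r₂/r₁ = 10^(ΔL/20).
r₂ = 11.9·10^((78.7−49.9)/20) = 11.9·10^(28.8/20) = 327.75 m.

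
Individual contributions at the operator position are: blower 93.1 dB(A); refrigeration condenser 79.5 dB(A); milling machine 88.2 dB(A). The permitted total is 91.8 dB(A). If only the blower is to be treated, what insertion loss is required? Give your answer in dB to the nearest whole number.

Fixed contribution from the other sources: Σ 10^(L/10) = 10^(79.5/10) + 10^(88.2/10) = 7.498e+08 (88.75 dB(A)).
To meet 91.8 dB(A) overall, the treated blower may contribute at most 10^(91.8/10) − 7.498e+08 = 7.637e+08, i.e. 88.83 dB(A).
So the blower must be reduced from 93.1 to 88.83 dB(A): IL = 4.27 dB.

4 dB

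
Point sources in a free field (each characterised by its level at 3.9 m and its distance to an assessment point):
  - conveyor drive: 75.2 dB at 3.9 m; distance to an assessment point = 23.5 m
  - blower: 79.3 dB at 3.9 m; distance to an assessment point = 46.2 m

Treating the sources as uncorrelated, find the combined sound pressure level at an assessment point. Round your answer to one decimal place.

61.8 dB

Propagate each source to the receiver with L = L_ref − 20·log₁₀(r/r_ref), then add intensities.
conveyor drive: 75.2 − 20·log₁₀(23.5/3.9) = 75.2 − 15.60 = 59.60 dB.
blower: 79.3 − 20·log₁₀(46.2/3.9) = 79.3 − 21.47 = 57.83 dB.
Σ 10^(L/10) = 1.519e+06 → L_total = 10·log₁₀(1.519e+06) = 61.81 dB.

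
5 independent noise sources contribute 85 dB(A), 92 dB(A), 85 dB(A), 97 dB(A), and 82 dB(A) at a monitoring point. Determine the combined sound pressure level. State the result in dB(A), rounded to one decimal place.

98.7 dB(A)

Incoherent sources combine by intensity addition: L_total = 10·log₁₀(Σ 10^(L_i/10)).
Σ 10^(L/10) = 10^(85/10) + 10^(92/10) + 10^(85/10) + 10^(97/10) + 10^(82/10) = 7.388e+09.
L_total = 10·log₁₀(7.388e+09) = 98.69 dB(A).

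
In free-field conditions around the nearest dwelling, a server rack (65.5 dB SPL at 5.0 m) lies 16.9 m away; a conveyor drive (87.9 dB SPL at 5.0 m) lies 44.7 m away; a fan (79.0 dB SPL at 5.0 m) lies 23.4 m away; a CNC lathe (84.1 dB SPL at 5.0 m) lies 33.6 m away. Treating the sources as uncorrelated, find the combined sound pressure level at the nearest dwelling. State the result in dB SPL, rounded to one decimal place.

72.4 dB SPL

First find each source's level at the receiver (point-source: −20·log₁₀(r/r_ref)), then combine on an intensity basis.
server rack: 65.5 − 20·log₁₀(16.9/5.0) = 65.5 − 10.58 = 54.92 dB SPL.
conveyor drive: 87.9 − 20·log₁₀(44.7/5.0) = 87.9 − 19.03 = 68.87 dB SPL.
fan: 79.0 − 20·log₁₀(23.4/5.0) = 79.0 − 13.40 = 65.60 dB SPL.
CNC lathe: 84.1 − 20·log₁₀(33.6/5.0) = 84.1 − 16.55 = 67.55 dB SPL.
Σ 10^(L/10) = 1.734e+07 → L_total = 10·log₁₀(1.734e+07) = 72.39 dB SPL.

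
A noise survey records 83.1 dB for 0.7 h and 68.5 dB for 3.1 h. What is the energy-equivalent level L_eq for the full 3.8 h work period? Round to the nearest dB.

76 dB

The energy average is taken in the linear domain: L_eq = 10·log₁₀[(Σ tᵢ·10^(Lᵢ/10))/T], T = 3.8 h.
Σ tᵢ·10^(Lᵢ/10) = 0.7·10^(83.1/10) + 3.1·10^(68.5/10) = 1.649e+08.
L_eq = 10·log₁₀(1.649e+08/3.8) = 76.37 dB.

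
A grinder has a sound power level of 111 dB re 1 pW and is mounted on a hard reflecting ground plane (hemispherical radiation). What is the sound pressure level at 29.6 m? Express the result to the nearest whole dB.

The power spreads over a hemisphere of area 2π·r², so L_p = L_w − 10·log₁₀(2π·r²).
2π·r² = 5505 m², 10·log₁₀ of that is 37.408 dB.
L_p = 111 − 37.408 = 73.59 dB.

74 dB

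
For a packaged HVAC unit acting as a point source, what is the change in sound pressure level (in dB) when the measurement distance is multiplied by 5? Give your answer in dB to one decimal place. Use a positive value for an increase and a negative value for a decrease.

-14.0 dB

Point-source spreading: ΔL = −20·log₁₀(r₂/r₁).
ΔL = −20·log₁₀(5) = -13.98 dB.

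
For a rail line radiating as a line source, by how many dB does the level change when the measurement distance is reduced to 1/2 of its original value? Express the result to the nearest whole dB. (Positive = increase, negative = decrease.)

Line-source spreading: ΔL = −10·log₁₀(r₂/r₁).
ΔL = −10·log₁₀(0.5) = +3.01 dB.

+3 dB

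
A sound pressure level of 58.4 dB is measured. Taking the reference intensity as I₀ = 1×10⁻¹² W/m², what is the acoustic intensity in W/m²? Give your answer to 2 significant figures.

I = I₀·10^(L/10) = 10⁻¹² × 10^(58.4/10) = 10^(-6.160).

6.9e-07 W/m²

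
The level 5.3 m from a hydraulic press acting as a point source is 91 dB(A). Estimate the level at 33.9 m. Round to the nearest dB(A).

For a point source, L₂ = L₁ − 20·log₁₀(r₂/r₁).
L₂ = 91 − 20·log₁₀(33.9/5.3) = 91 − 16.118 = 74.88 dB(A).

75 dB(A)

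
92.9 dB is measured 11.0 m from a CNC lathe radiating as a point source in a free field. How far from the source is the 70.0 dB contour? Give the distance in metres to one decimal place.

The 22.9 dB drop corresponds to a distance ratio of 10^(22.9/20) for a point source.
r₂ = 11.0·10^((92.9−70.0)/20) = 11.0·10^(22.9/20) = 153.60 m.

153.6 m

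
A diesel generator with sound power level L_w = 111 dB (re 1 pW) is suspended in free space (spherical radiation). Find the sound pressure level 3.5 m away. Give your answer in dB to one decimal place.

L_p = L_w − 10·log₁₀(4π·r²) with r = 3.5 m.
4π·r² = 153.9 m², 10·log₁₀ of that is 21.873 dB.
L_p = 111 − 21.873 = 89.13 dB.

89.1 dB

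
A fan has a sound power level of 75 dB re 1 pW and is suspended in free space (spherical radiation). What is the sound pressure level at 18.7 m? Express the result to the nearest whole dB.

Free-field spherical radiation: L_p = L_w − 10·log₁₀(4π·r²), r = 18.7 m.
4π·r² = 4394 m², 10·log₁₀ of that is 36.429 dB.
L_p = 75 − 36.429 = 38.57 dB.

39 dB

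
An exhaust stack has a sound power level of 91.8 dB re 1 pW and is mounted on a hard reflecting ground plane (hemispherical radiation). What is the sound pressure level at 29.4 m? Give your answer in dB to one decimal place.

Free-field hemispherical radiation: L_p = L_w − 10·log₁₀(2π·r²), r = 29.4 m.
2π·r² = 5431 m², 10·log₁₀ of that is 37.349 dB.
L_p = 91.8 − 37.349 = 54.45 dB.

54.5 dB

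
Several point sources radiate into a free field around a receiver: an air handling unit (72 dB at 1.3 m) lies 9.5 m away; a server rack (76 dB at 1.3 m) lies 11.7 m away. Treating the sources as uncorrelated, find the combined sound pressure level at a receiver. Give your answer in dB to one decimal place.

Propagate each source to the receiver with L = L_ref − 20·log₁₀(r/r_ref), then add intensities.
air handling unit: 72 − 20·log₁₀(9.5/1.3) = 72 − 17.28 = 54.72 dB.
server rack: 76 − 20·log₁₀(11.7/1.3) = 76 − 19.08 = 56.92 dB.
Σ 10^(L/10) = 7.883e+05 → L_total = 10·log₁₀(7.883e+05) = 58.97 dB.

59.0 dB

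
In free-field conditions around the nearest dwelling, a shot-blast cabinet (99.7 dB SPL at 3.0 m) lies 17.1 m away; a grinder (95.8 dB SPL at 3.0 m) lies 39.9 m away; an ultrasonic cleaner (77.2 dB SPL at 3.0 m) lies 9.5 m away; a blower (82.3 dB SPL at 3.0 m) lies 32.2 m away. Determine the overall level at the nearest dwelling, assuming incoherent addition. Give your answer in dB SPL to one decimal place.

Propagate each source to the receiver with L = L_ref − 20·log₁₀(r/r_ref), then add intensities.
shot-blast cabinet: 99.7 − 20·log₁₀(17.1/3.0) = 99.7 − 15.12 = 84.58 dB SPL.
grinder: 95.8 − 20·log₁₀(39.9/3.0) = 95.8 − 22.48 = 73.32 dB SPL.
ultrasonic cleaner: 77.2 − 20·log₁₀(9.5/3.0) = 77.2 − 10.01 = 67.19 dB SPL.
blower: 82.3 − 20·log₁₀(32.2/3.0) = 82.3 − 20.61 = 61.69 dB SPL.
Σ 10^(L/10) = 3.154e+08 → L_total = 10·log₁₀(3.154e+08) = 84.99 dB SPL.

85.0 dB SPL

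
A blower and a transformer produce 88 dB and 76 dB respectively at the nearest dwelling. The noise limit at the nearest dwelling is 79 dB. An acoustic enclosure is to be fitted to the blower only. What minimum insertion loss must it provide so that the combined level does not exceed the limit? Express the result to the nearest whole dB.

12 dB

The untreated sources together contribute 10^(76/10) = 3.981e+07, i.e. 76.00 dB.
The limit corresponds to 10^(79/10) = 7.943e+07; subtracting the fixed part leaves 3.962e+07 for the blower, i.e. 75.98 dB.
So the blower must be reduced from 88 to 75.98 dB: IL = 12.02 dB.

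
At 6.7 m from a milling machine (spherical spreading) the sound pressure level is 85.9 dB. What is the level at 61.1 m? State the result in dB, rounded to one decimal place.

For a point source, L₂ = L₁ − 20·log₁₀(r₂/r₁).
L₂ = 85.9 − 20·log₁₀(61.1/6.7) = 85.9 − 19.199 = 66.70 dB.

66.7 dB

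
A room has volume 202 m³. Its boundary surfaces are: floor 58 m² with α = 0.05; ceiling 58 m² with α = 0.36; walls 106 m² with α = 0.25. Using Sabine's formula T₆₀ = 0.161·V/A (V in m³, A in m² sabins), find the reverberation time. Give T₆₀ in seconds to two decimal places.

Total absorption A = 58·0.05 + 58·0.36 + 106·0.25 = 50.28 m² sabins.
T₆₀ = 0.161·V/A = 0.161·202/50.28 = 0.647 s.

0.65 s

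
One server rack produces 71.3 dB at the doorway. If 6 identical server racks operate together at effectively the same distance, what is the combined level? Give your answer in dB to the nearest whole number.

79 dB

With 6 equal, uncorrelated contributions the intensity is 6× that of one unit, giving a rise of 10·log₁₀ 6.
L_total = 71.3 + 10·log₁₀(6) = 71.3 + 7.782 = 79.08 dB.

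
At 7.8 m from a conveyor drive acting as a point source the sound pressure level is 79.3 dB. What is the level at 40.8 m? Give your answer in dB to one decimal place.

64.9 dB

For a point source, L₂ = L₁ − 20·log₁₀(r₂/r₁).
L₂ = 79.3 − 20·log₁₀(40.8/7.8) = 79.3 − 14.371 = 64.93 dB.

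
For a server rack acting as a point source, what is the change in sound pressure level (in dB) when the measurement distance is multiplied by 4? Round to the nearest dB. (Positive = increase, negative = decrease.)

-12 dB

A point source loses 6 dB per doubling of distance; generally ΔL = −20·log₁₀(r₂/r₁).
ΔL = −20·log₁₀(4) = -12.04 dB.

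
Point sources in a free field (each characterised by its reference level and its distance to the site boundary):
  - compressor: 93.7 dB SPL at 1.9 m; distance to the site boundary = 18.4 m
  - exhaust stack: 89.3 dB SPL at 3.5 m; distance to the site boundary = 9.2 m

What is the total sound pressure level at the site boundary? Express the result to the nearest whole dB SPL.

Propagate each source to the receiver with L = L_ref − 20·log₁₀(r/r_ref), then add intensities.
compressor: 93.7 − 20·log₁₀(18.4/1.9) = 93.7 − 19.72 = 73.98 dB SPL.
exhaust stack: 89.3 − 20·log₁₀(9.2/3.5) = 89.3 − 8.39 = 80.91 dB SPL.
Σ 10^(L/10) = 1.482e+08 → L_total = 10·log₁₀(1.482e+08) = 81.71 dB SPL.

82 dB SPL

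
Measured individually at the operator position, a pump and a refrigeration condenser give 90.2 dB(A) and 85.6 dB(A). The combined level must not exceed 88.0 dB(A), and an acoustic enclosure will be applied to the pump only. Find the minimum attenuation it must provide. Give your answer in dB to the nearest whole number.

6 dB

Everything except the pump sums to 10^(85.6/10) = 3.631e+08 in linear terms, 85.60 dB(A).
The limit corresponds to 10^(88.0/10) = 6.310e+08; subtracting the fixed part leaves 2.679e+08 for the pump, i.e. 84.28 dB(A).
Required insertion loss = 90.2 − 84.28 = 5.92 dB.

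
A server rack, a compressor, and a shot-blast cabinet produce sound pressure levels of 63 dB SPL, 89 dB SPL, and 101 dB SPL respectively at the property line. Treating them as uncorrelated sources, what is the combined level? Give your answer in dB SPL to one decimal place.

Incoherent sources combine by intensity addition: L_total = 10·log₁₀(Σ 10^(L_i/10)).
Σ 10^(L/10) = 10^(63/10) + 10^(89/10) + 10^(101/10) = 1.339e+10.
L_total = 10·log₁₀(1.339e+10) = 101.27 dB SPL.

101.3 dB SPL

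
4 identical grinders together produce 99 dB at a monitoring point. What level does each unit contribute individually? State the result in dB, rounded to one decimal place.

Dividing the total intensity by 4 lowers the level by 10·log₁₀ 4 = 6.021 dB: L₁ = 99 − 6.021.

93.0 dB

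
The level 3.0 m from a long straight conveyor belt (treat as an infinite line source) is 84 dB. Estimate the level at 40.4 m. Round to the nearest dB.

73 dB

For a line source, L₂ = L₁ − 10·log₁₀(r₂/r₁).
L₂ = 84 − 10·log₁₀(40.4/3.0) = 84 − 11.293 = 72.71 dB.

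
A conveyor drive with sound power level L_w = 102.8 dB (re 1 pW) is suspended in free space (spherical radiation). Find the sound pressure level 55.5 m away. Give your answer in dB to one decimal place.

56.9 dB

L_p = L_w − 10·log₁₀(4π·r²) with r = 55.5 m.
4π·r² = 3.871e+04 m², 10·log₁₀ of that is 45.878 dB.
L_p = 102.8 − 45.878 = 56.92 dB.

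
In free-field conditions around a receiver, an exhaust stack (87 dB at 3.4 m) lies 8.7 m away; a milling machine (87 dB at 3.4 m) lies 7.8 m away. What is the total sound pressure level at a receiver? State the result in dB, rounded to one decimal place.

Apply inverse-square spreading to bring every level to the receiver, then sum 10^(L/10).
exhaust stack: 87 − 20·log₁₀(8.7/3.4) = 87 − 8.16 = 78.84 dB.
milling machine: 87 − 20·log₁₀(7.8/3.4) = 87 − 7.21 = 79.79 dB.
Σ 10^(L/10) = 1.718e+08 → L_total = 10·log₁₀(1.718e+08) = 82.35 dB.

82.3 dB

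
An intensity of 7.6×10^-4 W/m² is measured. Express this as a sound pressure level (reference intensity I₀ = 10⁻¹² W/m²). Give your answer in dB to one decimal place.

88.8 dB

Dividing by I₀ shifts the exponent by 12: I/I₀ = 7.6×10^8.
L = 10·(0.8808 + 8) = 88.81 dB.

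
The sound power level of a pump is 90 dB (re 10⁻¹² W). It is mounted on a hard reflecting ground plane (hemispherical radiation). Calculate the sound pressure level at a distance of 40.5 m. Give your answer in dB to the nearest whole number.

Free-field hemispherical radiation: L_p = L_w − 10·log₁₀(2π·r²), r = 40.5 m.
2π·r² = 1.031e+04 m², 10·log₁₀ of that is 40.131 dB.
L_p = 90 − 40.131 = 49.87 dB.

50 dB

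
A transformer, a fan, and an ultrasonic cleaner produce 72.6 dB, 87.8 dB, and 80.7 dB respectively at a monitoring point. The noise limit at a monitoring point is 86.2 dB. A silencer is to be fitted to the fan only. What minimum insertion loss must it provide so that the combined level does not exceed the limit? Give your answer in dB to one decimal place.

The untreated sources together contribute 10^(72.6/10) + 10^(80.7/10) = 1.357e+08, i.e. 81.33 dB.
The limit corresponds to 10^(86.2/10) = 4.169e+08; subtracting the fixed part leaves 2.812e+08 for the fan, i.e. 84.49 dB.
So the fan must be reduced from 87.8 to 84.49 dB: IL = 3.31 dB.

3.3 dB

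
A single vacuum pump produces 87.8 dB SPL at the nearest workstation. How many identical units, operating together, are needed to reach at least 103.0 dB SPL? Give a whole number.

The shortfall is 103.0 − 87.8 = 15.2 dB, and N units add 10·log₁₀ N, so need 10·log₁₀ N ≥ 15.2.
N ≥ 10^(15.2/10) = 33.113, so N = 34.

34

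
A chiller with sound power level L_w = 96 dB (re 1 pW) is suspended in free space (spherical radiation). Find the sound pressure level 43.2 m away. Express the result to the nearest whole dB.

52 dB

L_p = L_w − 10·log₁₀(4π·r²) with r = 43.2 m.
4π·r² = 2.345e+04 m², 10·log₁₀ of that is 43.702 dB.
L_p = 96 − 43.702 = 52.30 dB.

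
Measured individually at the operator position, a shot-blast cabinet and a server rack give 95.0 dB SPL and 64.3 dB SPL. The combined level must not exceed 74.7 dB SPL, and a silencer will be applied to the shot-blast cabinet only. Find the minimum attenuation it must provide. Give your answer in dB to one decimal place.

Everything except the shot-blast cabinet sums to 10^(64.3/10) = 2.692e+06 in linear terms, 64.30 dB SPL.
To meet 74.7 dB SPL overall, the treated shot-blast cabinet may contribute at most 10^(74.7/10) − 2.692e+06 = 2.682e+07, i.e. 74.28 dB SPL.
So the shot-blast cabinet must be reduced from 95.0 to 74.28 dB SPL: IL = 20.72 dB.

20.7 dB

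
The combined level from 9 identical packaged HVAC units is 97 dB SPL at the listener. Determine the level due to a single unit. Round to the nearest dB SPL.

87 dB SPL

For N identical incoherent sources L_total = L₁ + 10·log₁₀ N, so L₁ = 97 − 10·log₁₀(9) = 97 − 9.542.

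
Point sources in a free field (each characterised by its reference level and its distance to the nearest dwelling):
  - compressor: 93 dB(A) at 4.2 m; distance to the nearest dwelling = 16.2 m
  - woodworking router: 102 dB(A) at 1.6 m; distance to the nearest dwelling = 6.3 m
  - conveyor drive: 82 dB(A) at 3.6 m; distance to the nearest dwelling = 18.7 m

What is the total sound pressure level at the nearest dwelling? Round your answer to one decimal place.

Propagate each source to the receiver with L = L_ref − 20·log₁₀(r/r_ref), then add intensities.
compressor: 93 − 20·log₁₀(16.2/4.2) = 93 − 11.73 = 81.27 dB(A).
woodworking router: 102 − 20·log₁₀(6.3/1.6) = 102 − 11.90 = 90.10 dB(A).
conveyor drive: 82 − 20·log₁₀(18.7/3.6) = 82 − 14.31 = 67.69 dB(A).
Σ 10^(L/10) = 1.162e+09 → L_total = 10·log₁₀(1.162e+09) = 90.65 dB(A).

90.7 dB(A)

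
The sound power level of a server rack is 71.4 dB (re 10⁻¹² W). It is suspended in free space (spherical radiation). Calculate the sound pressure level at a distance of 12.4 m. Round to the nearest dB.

Free-field spherical radiation: L_p = L_w − 10·log₁₀(4π·r²), r = 12.4 m.
4π·r² = 1932 m², 10·log₁₀ of that is 32.861 dB.
L_p = 71.4 − 32.861 = 38.54 dB.

39 dB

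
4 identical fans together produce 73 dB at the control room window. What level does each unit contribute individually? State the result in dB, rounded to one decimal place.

67.0 dB

Dividing the total intensity by 4 lowers the level by 10·log₁₀ 4 = 6.021 dB: L₁ = 73 − 6.021.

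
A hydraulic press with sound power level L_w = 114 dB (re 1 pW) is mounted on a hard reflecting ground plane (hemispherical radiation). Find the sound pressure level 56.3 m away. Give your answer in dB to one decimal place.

Free-field hemispherical radiation: L_p = L_w − 10·log₁₀(2π·r²), r = 56.3 m.
2π·r² = 1.992e+04 m², 10·log₁₀ of that is 42.992 dB.
L_p = 114 − 42.992 = 71.01 dB.

71.0 dB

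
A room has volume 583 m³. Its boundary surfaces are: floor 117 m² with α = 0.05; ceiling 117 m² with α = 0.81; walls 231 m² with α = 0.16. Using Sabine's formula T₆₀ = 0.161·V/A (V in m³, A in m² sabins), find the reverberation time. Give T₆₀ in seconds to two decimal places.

0.68 s

Total absorption A = 117·0.05 + 117·0.81 + 231·0.16 = 137.58 m² sabins.
T₆₀ = 0.161 × 583 / 137.58 = 0.682 s.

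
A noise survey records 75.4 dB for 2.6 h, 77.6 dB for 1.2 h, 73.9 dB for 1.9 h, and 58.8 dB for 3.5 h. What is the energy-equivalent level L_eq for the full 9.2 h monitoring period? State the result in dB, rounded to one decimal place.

The energy average is taken in the linear domain: L_eq = 10·log₁₀[(Σ tᵢ·10^(Lᵢ/10))/T], T = 9.2 h.
Σ tᵢ·10^(Lᵢ/10) = 2.6·10^(75.4/10) + 1.2·10^(77.6/10) + 1.9·10^(73.9/10) + 3.5·10^(58.8/10) = 2.085e+08.
L_eq = 10·log₁₀(2.085e+08/9.2) = 73.55 dB.

73.6 dB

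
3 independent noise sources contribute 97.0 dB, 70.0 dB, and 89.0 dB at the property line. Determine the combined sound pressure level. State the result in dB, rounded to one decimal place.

97.6 dB

For uncorrelated sources the intensities add, so convert each level to linear form, sum, and take 10·log₁₀ of the total.
Σ 10^(L/10) = 10^(97.0/10) + 10^(70.0/10) + 10^(89.0/10) = 5.816e+09.
L_total = 10·log₁₀(5.816e+09) = 97.65 dB.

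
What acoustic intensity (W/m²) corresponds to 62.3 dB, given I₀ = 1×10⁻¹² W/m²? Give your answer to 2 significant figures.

1.7e-06 W/m²

I/I₀ = 10^(62.3/10) = 1.698e+06, so I = 1.698e+06 × 10⁻¹² W/m².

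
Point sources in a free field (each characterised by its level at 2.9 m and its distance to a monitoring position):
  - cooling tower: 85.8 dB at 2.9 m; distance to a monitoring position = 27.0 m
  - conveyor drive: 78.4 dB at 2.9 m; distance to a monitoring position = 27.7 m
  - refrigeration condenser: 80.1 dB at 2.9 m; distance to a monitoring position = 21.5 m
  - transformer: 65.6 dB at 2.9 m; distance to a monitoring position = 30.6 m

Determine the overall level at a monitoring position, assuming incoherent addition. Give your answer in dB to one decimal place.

68.5 dB

First find each source's level at the receiver (point-source: −20·log₁₀(r/r_ref)), then combine on an intensity basis.
cooling tower: 85.8 − 20·log₁₀(27.0/2.9) = 85.8 − 19.38 = 66.42 dB.
conveyor drive: 78.4 − 20·log₁₀(27.7/2.9) = 78.4 − 19.60 = 58.80 dB.
refrigeration condenser: 80.1 − 20·log₁₀(21.5/2.9) = 80.1 − 17.40 = 62.70 dB.
transformer: 65.6 − 20·log₁₀(30.6/2.9) = 65.6 − 20.47 = 45.13 dB.
Σ 10^(L/10) = 7.039e+06 → L_total = 10·log₁₀(7.039e+06) = 68.47 dB.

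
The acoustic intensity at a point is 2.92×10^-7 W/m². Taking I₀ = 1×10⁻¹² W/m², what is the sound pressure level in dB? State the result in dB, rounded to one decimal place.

L = 10·log₁₀(I/I₀) = 10·log₁₀(2.92×10^-7/10⁻¹²) = 10·log₁₀(2.92×10^5).
L = 10·(0.4654 + 5) = 54.65 dB.

54.7 dB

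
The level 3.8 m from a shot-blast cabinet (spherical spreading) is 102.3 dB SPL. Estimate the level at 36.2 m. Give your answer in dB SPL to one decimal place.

82.7 dB SPL

Spherical spreading from a point source gives a 20·log₁₀(r₂/r₁) drop.
L₂ = 102.3 − 20·log₁₀(36.2/3.8) = 102.3 − 19.578 = 82.72 dB SPL.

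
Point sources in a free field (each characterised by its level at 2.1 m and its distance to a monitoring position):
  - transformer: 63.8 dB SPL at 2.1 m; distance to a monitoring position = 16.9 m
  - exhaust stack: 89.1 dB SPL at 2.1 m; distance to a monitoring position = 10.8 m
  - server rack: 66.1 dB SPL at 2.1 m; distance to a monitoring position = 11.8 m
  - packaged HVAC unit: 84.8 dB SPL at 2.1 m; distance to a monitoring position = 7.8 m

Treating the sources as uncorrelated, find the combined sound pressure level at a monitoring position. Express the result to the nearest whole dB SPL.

First find each source's level at the receiver (point-source: −20·log₁₀(r/r_ref)), then combine on an intensity basis.
transformer: 63.8 − 20·log₁₀(16.9/2.1) = 63.8 − 18.11 = 45.69 dB SPL.
exhaust stack: 89.1 − 20·log₁₀(10.8/2.1) = 89.1 − 14.22 = 74.88 dB SPL.
server rack: 66.1 − 20·log₁₀(11.8/2.1) = 66.1 − 14.99 = 51.11 dB SPL.
packaged HVAC unit: 84.8 − 20·log₁₀(7.8/2.1) = 84.8 − 11.40 = 73.40 dB SPL.
Σ 10^(L/10) = 5.279e+07 → L_total = 10·log₁₀(5.279e+07) = 77.23 dB SPL.

77 dB SPL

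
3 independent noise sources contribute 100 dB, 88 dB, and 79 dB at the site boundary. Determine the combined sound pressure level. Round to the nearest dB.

For uncorrelated sources the intensities add, so convert each level to linear form, sum, and take 10·log₁₀ of the total.
Σ 10^(L/10) = 10^(100/10) + 10^(88/10) + 10^(79/10) = 1.071e+10.
L_total = 10·log₁₀(1.071e+10) = 100.30 dB.

100 dB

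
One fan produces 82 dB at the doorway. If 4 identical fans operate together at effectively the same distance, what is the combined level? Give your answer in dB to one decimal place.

88.0 dB

With 4 equal, uncorrelated contributions the intensity is 4× that of one unit, giving a rise of 10·log₁₀ 4.
L_total = 82 + 10·log₁₀(4) = 82 + 6.021 = 88.02 dB.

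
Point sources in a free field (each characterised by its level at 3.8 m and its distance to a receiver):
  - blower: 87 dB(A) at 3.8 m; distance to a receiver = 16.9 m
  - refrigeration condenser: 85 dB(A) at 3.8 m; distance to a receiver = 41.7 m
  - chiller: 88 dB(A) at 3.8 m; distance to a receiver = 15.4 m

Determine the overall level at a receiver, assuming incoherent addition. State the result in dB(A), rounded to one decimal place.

78.2 dB(A)

Propagate each source to the receiver with L = L_ref − 20·log₁₀(r/r_ref), then add intensities.
blower: 87 − 20·log₁₀(16.9/3.8) = 87 − 12.96 = 74.04 dB(A).
refrigeration condenser: 85 − 20·log₁₀(41.7/3.8) = 85 − 20.81 = 64.19 dB(A).
chiller: 88 − 20·log₁₀(15.4/3.8) = 88 − 12.15 = 75.85 dB(A).
Σ 10^(L/10) = 6.638e+07 → L_total = 10·log₁₀(6.638e+07) = 78.22 dB(A).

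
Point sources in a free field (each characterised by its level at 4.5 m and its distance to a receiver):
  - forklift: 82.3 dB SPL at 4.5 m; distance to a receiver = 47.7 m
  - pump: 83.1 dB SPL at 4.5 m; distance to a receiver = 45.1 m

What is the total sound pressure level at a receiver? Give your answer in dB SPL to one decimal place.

First find each source's level at the receiver (point-source: −20·log₁₀(r/r_ref)), then combine on an intensity basis.
forklift: 82.3 − 20·log₁₀(47.7/4.5) = 82.3 − 20.51 = 61.79 dB SPL.
pump: 83.1 − 20·log₁₀(45.1/4.5) = 83.1 − 20.02 = 63.08 dB SPL.
Σ 10^(L/10) = 3.544e+06 → L_total = 10·log₁₀(3.544e+06) = 65.50 dB SPL.

65.5 dB SPL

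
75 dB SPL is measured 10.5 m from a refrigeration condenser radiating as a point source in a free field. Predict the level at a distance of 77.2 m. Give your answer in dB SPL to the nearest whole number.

58 dB SPL

Spherical spreading from a point source gives a 20·log₁₀(r₂/r₁) drop.
L₂ = 75 − 20·log₁₀(77.2/10.5) = 75 − 17.329 = 57.67 dB SPL.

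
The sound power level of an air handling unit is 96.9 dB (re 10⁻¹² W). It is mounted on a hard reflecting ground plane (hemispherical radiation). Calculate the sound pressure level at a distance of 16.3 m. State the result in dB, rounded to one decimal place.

L_p = L_w − 10·log₁₀(2π·r²) with r = 16.3 m.
2π·r² = 1669 m², 10·log₁₀ of that is 32.226 dB.
L_p = 96.9 − 32.226 = 64.67 dB.

64.7 dB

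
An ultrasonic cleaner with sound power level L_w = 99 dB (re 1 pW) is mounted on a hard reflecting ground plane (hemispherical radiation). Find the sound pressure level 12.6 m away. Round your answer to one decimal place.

Free-field hemispherical radiation: L_p = L_w − 10·log₁₀(2π·r²), r = 12.6 m.
2π·r² = 997.5 m², 10·log₁₀ of that is 29.989 dB.
L_p = 99 − 29.989 = 69.01 dB.

69.0 dB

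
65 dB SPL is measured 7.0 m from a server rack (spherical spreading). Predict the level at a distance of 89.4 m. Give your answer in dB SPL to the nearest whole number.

43 dB SPL

For a point source, L₂ = L₁ − 20·log₁₀(r₂/r₁).
L₂ = 65 − 20·log₁₀(89.4/7.0) = 65 − 22.125 = 42.88 dB SPL.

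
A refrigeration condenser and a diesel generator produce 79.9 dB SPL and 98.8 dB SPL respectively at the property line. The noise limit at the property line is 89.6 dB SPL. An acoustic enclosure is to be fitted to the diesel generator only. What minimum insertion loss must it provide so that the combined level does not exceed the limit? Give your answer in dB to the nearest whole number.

10 dB

Everything except the diesel generator sums to 10^(79.9/10) = 9.772e+07 in linear terms, 79.90 dB SPL.
To meet 89.6 dB SPL overall, the treated diesel generator may contribute at most 10^(89.6/10) − 9.772e+07 = 8.143e+08, i.e. 89.11 dB SPL.
Required insertion loss = 98.8 − 89.11 = 9.69 dB.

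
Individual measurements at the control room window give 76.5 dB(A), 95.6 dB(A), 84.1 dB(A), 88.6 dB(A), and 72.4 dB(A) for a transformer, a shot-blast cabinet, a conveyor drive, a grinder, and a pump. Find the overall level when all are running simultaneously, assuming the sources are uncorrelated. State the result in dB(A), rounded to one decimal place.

Incoherent sources combine by intensity addition: L_total = 10·log₁₀(Σ 10^(L_i/10)).
Σ 10^(L/10) = 10^(76.5/10) + 10^(95.6/10) + 10^(84.1/10) + 10^(88.6/10) + 10^(72.4/10) = 4.674e+09.
L_total = 10·log₁₀(4.674e+09) = 96.70 dB(A).

96.7 dB(A)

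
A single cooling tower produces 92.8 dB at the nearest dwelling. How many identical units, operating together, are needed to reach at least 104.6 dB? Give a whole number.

Need L₁ + 10·log₁₀ N ≥ 104.6, i.e. log₁₀ N ≥ 1.18.
N ≥ 10^(11.8/10) = 15.136, so N = 16.

16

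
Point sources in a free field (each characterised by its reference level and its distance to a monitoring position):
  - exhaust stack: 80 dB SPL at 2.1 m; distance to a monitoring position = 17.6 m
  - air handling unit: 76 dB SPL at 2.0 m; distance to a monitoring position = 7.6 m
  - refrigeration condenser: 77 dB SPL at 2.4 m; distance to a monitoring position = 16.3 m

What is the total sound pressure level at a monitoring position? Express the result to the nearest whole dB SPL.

67 dB SPL

Apply inverse-square spreading to bring every level to the receiver, then sum 10^(L/10).
exhaust stack: 80 − 20·log₁₀(17.6/2.1) = 80 − 18.47 = 61.53 dB SPL.
air handling unit: 76 − 20·log₁₀(7.6/2.0) = 76 − 11.60 = 64.40 dB SPL.
refrigeration condenser: 77 − 20·log₁₀(16.3/2.4) = 77 − 16.64 = 60.36 dB SPL.
Σ 10^(L/10) = 5.267e+06 → L_total = 10·log₁₀(5.267e+06) = 67.22 dB SPL.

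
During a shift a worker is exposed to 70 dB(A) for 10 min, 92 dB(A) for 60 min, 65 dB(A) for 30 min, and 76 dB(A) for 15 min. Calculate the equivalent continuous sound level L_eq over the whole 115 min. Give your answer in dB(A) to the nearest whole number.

89 dB(A)

Weight each interval's intensity by its duration and average over T = 115 min:
Σ tᵢ·10^(Lᵢ/10) = 10·10^(70/10) + 60·10^(92/10) + 30·10^(65/10) + 15·10^(76/10) = 9.589e+10.
L_eq = 10·log₁₀(9.589e+10/115) = 89.21 dB(A).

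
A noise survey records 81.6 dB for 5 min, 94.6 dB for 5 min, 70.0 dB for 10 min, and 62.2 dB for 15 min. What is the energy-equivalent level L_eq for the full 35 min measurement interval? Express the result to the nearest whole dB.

86 dB

L_eq = 10·log₁₀[(1/T)·Σ tᵢ·10^(Lᵢ/10)] with T = 35 min.
Σ tᵢ·10^(Lᵢ/10) = 5·10^(81.6/10) + 5·10^(94.6/10) + 10·10^(70.0/10) + 15·10^(62.2/10) = 1.527e+10.
L_eq = 10·log₁₀(1.527e+10/35) = 86.40 dB.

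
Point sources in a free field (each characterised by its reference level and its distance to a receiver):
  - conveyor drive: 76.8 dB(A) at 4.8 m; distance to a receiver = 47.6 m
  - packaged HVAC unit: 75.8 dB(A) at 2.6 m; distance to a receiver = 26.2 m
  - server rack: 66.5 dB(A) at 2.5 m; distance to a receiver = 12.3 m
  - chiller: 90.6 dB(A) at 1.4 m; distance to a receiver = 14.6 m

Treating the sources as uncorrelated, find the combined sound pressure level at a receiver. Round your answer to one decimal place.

Apply inverse-square spreading to bring every level to the receiver, then sum 10^(L/10).
conveyor drive: 76.8 − 20·log₁₀(47.6/4.8) = 76.8 − 19.93 = 56.87 dB(A).
packaged HVAC unit: 75.8 − 20·log₁₀(26.2/2.6) = 75.8 − 20.07 = 55.73 dB(A).
server rack: 66.5 − 20·log₁₀(12.3/2.5) = 66.5 − 13.84 = 52.66 dB(A).
chiller: 90.6 − 20·log₁₀(14.6/1.4) = 90.6 − 20.36 = 70.24 dB(A).
Σ 10^(L/10) = 1.160e+07 → L_total = 10·log₁₀(1.160e+07) = 70.65 dB(A).

70.6 dB(A)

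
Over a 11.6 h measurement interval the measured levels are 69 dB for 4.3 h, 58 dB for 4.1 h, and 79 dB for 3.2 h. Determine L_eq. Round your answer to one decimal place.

The energy average is taken in the linear domain: L_eq = 10·log₁₀[(Σ tᵢ·10^(Lᵢ/10))/T], T = 11.6 h.
Σ tᵢ·10^(Lᵢ/10) = 4.3·10^(69/10) + 4.1·10^(58/10) + 3.2·10^(79/10) = 2.909e+08.
L_eq = 10·log₁₀(2.909e+08/11.6) = 73.99 dB.

74.0 dB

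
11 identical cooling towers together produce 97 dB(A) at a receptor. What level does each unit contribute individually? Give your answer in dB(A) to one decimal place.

86.6 dB(A)

11 equal contributions raise the level by 10·log₁₀ 11 = 10.414 dB, so each unit alone gives 97 − 10.414.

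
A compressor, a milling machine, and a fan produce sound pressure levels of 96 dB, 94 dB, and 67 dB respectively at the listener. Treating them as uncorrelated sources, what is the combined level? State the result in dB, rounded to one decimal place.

98.1 dB

Incoherent sources combine by intensity addition: L_total = 10·log₁₀(Σ 10^(L_i/10)).
Σ 10^(L/10) = 10^(96/10) + 10^(94/10) + 10^(67/10) = 6.498e+09.
L_total = 10·log₁₀(6.498e+09) = 98.13 dB.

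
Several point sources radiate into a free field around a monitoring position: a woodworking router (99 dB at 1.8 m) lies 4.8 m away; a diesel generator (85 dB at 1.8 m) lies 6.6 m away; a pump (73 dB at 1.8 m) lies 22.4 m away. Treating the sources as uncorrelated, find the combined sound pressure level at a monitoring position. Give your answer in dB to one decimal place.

First find each source's level at the receiver (point-source: −20·log₁₀(r/r_ref)), then combine on an intensity basis.
woodworking router: 99 − 20·log₁₀(4.8/1.8) = 99 − 8.52 = 90.48 dB.
diesel generator: 85 − 20·log₁₀(6.6/1.8) = 85 − 11.29 = 73.71 dB.
pump: 73 − 20·log₁₀(22.4/1.8) = 73 − 21.90 = 51.10 dB.
Σ 10^(L/10) = 1.141e+09 → L_total = 10·log₁₀(1.141e+09) = 90.57 dB.

90.6 dB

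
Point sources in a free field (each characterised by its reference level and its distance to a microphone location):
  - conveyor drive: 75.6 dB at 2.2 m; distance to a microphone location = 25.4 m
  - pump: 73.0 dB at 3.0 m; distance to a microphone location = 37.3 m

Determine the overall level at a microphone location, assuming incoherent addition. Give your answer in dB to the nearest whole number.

Propagate each source to the receiver with L = L_ref − 20·log₁₀(r/r_ref), then add intensities.
conveyor drive: 75.6 − 20·log₁₀(25.4/2.2) = 75.6 − 21.25 = 54.35 dB.
pump: 73.0 − 20·log₁₀(37.3/3.0) = 73.0 − 21.89 = 51.11 dB.
Σ 10^(L/10) = 4.015e+05 → L_total = 10·log₁₀(4.015e+05) = 56.04 dB.

56 dB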